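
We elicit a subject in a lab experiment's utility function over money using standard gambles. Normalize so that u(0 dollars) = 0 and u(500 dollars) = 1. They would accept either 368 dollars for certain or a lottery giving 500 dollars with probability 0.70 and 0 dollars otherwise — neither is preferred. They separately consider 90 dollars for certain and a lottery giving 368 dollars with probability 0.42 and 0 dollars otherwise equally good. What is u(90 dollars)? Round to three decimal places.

0.294

From the first indifference, u(368 dollars) = 0.70·u(500 dollars) + 0.30·u(0 dollars) = 0.70·1 + 0.30·0 = 0.70.
The second indifference gives u(90 dollars) = 0.42·u(368 dollars) + 0.58·u(0 dollars) = 0.42·0.70 + 0.58·0.00 = 0.2940.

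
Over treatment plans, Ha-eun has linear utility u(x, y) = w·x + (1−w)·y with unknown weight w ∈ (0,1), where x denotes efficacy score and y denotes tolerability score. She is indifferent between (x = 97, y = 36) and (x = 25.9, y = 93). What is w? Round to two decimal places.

Equating utilities: w·97 + (1−w)·36 = w·25.9 + (1−w)·93.
Collecting terms: w·71.1 = (1−w)·57.
Hence w = 57/(71.1+57) = 57/128.1 = 0.44.

w = 0.44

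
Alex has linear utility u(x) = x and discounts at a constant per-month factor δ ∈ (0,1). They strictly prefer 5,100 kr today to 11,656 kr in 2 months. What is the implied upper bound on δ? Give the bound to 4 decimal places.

The preference means 5100 > δ^2·11656.
Hence δ^2 < 5100/11656 = 0.43754, and x ↦ x^(1/2) is increasing on (0,∞).
δ < 0.43754^(1/2) = 0.6615.

δ < 0.6615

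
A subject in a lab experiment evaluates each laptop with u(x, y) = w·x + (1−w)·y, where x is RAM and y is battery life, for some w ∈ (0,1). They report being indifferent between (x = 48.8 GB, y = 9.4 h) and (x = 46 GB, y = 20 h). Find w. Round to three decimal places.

u(48.8,9.4) = u(46,20) means w·48.8 + (1−w)·9.4 = w·46 + (1−w)·20.
w·(48.8−46) = (1−w)·(20−9.4), i.e. w·2.8 = (1−w)·10.6.
So w/(1−w) = 10.6/2.8 = 3.7857, giving w = 10.6/(2.8+10.6) = 0.791.

w = 0.791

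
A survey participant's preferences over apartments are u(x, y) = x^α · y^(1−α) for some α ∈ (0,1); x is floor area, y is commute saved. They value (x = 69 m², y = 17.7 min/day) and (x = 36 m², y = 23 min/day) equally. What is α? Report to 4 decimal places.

α ≈ 0.2870

Set the two utilities equal: 69^α·17.7^(1−α) = 36^α·23^(1−α).
Rearrange to (69/36)^α = (23/17.7)^(1−α) and take logs: α·0.6505876 = (1−α)·0.2619296.
Thus α·(0.9125172) = 0.2619296, so α = 0.2619296/0.9125172 ≈ 0.2870.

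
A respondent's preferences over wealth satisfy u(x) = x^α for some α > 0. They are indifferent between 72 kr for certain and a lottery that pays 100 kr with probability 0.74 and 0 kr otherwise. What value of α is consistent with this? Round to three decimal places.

α ≈ 0.917

Since u(0) = 0, the lottery's EU is 0.74·100^α.
Setting u(72) equal to that: 72^α = 0.74·100^α ⇒ (72/100)^α = 0.74.
α = ln(0.74) / ln(72/100) = -0.301105/-0.328504 ≈ 0.917.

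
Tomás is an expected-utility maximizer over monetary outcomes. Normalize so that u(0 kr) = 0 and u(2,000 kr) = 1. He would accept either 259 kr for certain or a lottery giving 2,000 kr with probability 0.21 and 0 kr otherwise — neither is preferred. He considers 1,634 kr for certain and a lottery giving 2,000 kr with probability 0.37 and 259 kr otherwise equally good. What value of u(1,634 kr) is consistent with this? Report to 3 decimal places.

0.502

First, u(259 kr) = 0.21·u(2,000 kr) + 0.79·u(0 kr) = 0.21.
Then u(1,634 kr) = 0.37·u(2,000 kr) + 0.63·u(259 kr) = 0.37·1.00 + 0.63·0.21 = 0.5023.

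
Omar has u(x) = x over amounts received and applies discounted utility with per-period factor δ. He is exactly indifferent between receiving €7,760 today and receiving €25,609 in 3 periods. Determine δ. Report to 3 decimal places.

δ ≈ 0.672

Equating discounted utilities: u(7760) = δ^3·u(25609) ⇒ δ^3 = u(7760)/u(25609).
With u(x) = x: δ^3 = 7760/25609 = 0.30302.
So δ = 0.30302^(1/3) ≈ 0.672.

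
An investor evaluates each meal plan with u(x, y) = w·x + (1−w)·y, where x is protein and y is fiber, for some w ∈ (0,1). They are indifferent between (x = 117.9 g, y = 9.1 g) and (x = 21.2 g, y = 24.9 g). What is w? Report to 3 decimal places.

Indifference: w·117.9 + (1−w)·9.1 = w·21.2 + (1−w)·24.9.
Collecting terms: w·96.7 = (1−w)·15.8.
So w/(1−w) = 15.8/96.7 = 0.1634, giving w = 15.8/(96.7+15.8) = 0.140.

w = 0.140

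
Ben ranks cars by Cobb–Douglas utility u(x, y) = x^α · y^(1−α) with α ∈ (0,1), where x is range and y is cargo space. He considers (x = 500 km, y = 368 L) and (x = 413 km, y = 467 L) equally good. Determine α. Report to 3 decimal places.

α ≈ 0.555

The Cobb–Douglas utilities coincide, so 500^α·368^(1−α) = 413^α·467^(1−α).
Rearrange to (500/413)^α = (467/368)^(1−α) and take logs: α·0.191161 = (1−α)·0.238246.
So α/(1−α) = (0.238246)/(0.191161) = 1.246311, and α = 1.246311/2.246311 ≈ 0.555.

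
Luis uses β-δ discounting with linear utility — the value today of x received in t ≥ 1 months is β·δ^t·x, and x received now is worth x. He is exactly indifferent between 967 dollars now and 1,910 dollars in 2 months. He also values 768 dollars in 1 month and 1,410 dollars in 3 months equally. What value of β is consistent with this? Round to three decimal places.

From the later pair, β·δ^1·768 = β·δ^3·1410; dividing through, δ^2 = 768/1410 = 0.54468, so δ = 0.73802.
Substituting δ into 967 = β·δ^2·1910: β = 967/(1040.340) ≈ 0.930.

β ≈ 0.930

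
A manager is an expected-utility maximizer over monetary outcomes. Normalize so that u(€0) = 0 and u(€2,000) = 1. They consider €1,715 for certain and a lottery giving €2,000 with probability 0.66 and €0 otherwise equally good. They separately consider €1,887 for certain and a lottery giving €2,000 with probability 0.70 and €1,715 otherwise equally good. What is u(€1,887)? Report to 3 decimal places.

0.898

First, u(€1,715) = 0.66·u(€2,000) + 0.34·u(€0) = 0.66.
The second indifference gives u(€1,887) = 0.70·u(€2,000) + 0.30·u(€1,715) = 0.70·1.00 + 0.30·0.66 = 0.8980.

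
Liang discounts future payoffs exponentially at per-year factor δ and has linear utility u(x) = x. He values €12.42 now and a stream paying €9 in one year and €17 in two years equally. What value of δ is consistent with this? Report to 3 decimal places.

δ ≈ 0.630

Equating present values: 12.42 = 9δ + 17δ².
Rearranged: 17δ² + 9δ − 12.42 = 0.
The positive root is δ = [−9 + √(9² + 4·17·12.42)] / (2·17) = (−9 + 30.423)/34 ≈ 0.630.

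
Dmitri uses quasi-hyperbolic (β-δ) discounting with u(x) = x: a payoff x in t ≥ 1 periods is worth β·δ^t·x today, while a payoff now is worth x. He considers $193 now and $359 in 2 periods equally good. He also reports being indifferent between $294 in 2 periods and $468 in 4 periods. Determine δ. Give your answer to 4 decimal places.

The second indifference involves only future payoffs, so β cancels: β·δ^2·294 = β·δ^4·468, giving δ^2 = 294/468 = 0.62821, so δ = 0.79259.

δ ≈ 0.7926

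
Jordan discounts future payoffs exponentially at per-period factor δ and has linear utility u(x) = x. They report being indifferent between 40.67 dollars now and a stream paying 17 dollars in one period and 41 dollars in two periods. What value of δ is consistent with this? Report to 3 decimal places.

Equating present values: 40.67 = 17δ + 41δ².
So 41δ² + 17δ − 40.67 = 0.
The positive root is δ = [−17 + √(17² + 4·41·40.67)] / (2·41) = (−17 + 83.420)/82 ≈ 0.810.

δ ≈ 0.810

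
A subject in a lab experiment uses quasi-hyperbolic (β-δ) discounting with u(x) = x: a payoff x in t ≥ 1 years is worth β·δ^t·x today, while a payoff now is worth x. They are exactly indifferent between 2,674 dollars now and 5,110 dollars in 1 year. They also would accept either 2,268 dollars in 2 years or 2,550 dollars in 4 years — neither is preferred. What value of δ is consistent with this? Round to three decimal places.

The second indifference involves only future payoffs, so β cancels: β·δ^2·2268 = β·δ^4·2550, giving δ^2 = 2268/2550 = 0.88941, so δ = 0.94309.

δ ≈ 0.943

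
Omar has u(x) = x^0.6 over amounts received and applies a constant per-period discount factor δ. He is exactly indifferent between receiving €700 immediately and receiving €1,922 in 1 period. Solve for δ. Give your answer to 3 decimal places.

δ ≈ 0.546

Equating discounted utilities: u(700) = δ·u(1922) ⇒ δ = u(700)/u(1922).
Since u(x) = x^0.6, δ = (700/1922)^0.6 = 0.36420^0.6 = 0.54552.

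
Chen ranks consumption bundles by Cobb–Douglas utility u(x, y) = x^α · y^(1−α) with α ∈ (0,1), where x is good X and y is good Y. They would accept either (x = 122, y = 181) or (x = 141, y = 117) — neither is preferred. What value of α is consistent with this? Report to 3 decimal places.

α ≈ 0.751

Indifference: 122^α · 181^(1−α) = 141^α · 117^(1−α).
(122/141)^α = (117/181)^(1−α); take logs: α·ln(122/141) = (1−α)·ln(117/181), i.e. α·-0.144739 = (1−α)·-0.436323.
So α/(1−α) = (-0.436323)/(-0.144739) = 3.014550, and α = 3.014550/4.014550 ≈ 0.751.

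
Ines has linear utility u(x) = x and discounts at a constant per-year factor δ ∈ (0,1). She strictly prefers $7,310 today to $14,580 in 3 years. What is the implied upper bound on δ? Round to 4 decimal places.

δ < 0.7944

Under u(x) = x this choice says 7310 > δ^3·14580.
So δ^3 < 7310/14580 = 0.50137; taking the cube root of both positive sides preserves the inequality.
δ < 0.50137^(1/3) = 0.7944.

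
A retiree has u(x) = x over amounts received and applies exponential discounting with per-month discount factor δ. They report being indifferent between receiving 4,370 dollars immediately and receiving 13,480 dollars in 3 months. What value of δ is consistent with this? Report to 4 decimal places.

Indifference means u(4370) = δ^3 · u(13480), so δ^3 = u(4370)/u(13480).
With u(x) = x: δ^3 = 4370/13480 = 0.32418.
So δ = 0.32418^(1/3) ≈ 0.6870.

δ ≈ 0.6870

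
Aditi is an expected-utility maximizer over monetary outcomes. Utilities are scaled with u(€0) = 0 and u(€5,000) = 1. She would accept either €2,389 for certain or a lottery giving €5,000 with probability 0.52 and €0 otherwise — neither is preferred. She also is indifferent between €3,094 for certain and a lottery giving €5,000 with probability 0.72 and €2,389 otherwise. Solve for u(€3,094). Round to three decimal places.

0.866

First, u(€2,389) = 0.52·u(€5,000) + 0.48·u(€0) = 0.52.
The second indifference gives u(€3,094) = 0.72·u(€5,000) + 0.28·u(€2,389) = 0.72·1.00 + 0.28·0.52 = 0.8656.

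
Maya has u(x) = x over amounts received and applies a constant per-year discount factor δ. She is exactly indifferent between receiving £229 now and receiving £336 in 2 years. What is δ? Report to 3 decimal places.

δ ≈ 0.826

The payoff in 2 years is discounted by δ^2, so u(229) = δ^2·u(336) and δ^2 = u(229)/u(336).
With u(x) = x: δ^2 = 229/336 = 0.68155.
Hence δ = (0.68155)^(1/2) = 0.82556.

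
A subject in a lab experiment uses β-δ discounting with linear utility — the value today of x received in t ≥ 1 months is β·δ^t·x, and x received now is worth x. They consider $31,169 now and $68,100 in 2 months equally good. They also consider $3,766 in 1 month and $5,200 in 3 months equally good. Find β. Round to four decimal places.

From the later pair, β·δ^1·3766 = β·δ^3·5200; dividing through, δ^2 = 3766/5200 = 0.72423, so δ = 0.85102.
Substituting δ into 31169 = β·δ^2·68100: β = 31169/(49320.115) ≈ 0.6320.

β ≈ 0.6320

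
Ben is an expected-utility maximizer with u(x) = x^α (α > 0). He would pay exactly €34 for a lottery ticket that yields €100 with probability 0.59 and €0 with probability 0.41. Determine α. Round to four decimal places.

EU(lottery) = 0.59·100^α + 0.41·0 = 0.59·100^α.
Equating: 34^α = 0.59·100^α, i.e. 0.3400^α = 0.59.
Take logs: α = ln 0.59 / ln(34/100) ≈ 0.489088.

α ≈ 0.4891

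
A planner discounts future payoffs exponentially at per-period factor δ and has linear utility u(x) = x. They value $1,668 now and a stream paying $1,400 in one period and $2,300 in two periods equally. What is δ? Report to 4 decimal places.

The stream is worth 1400δ + 2300δ² today, so 1400δ + 2300δ² = 1668.
That is, 2300δ² + 1400δ − 1668 = 0, a quadratic in δ.
δ = (−1400 + √(1400² + 4·2300·1668)) / (2·2300) = (−1400 + √17305600.00) / 4600 ≈ 0.6000.

δ ≈ 0.6000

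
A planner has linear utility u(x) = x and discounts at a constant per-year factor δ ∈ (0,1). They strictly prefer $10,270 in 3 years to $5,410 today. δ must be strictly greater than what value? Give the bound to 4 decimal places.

Under u(x) = x this choice says 5410 < δ^3·10270.
Dividing by 10270: δ^3 > 0.52678. Both sides are positive, so the cube root keeps the direction.
δ > (5410/10270)^(1/3) ≈ 0.8076.

δ > 0.8076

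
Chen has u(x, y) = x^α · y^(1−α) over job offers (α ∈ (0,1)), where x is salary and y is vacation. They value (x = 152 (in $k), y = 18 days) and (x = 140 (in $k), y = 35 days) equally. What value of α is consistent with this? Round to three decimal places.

α ≈ 0.890

Indifference: 152^α · 18^(1−α) = 140^α · 35^(1−α).
Rearrange to (152/140)^α = (35/18)^(1−α) and take logs: α·0.082238 = (1−α)·0.664976.
With A = 0.082238 and B = 0.664976: α·A = (1−α)·B, so α = B/(A+B) = 0.664976/0.747214 ≈ 0.890.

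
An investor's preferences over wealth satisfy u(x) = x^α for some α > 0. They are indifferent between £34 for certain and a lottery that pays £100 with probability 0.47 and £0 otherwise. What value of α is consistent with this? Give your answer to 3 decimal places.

Since u(0) = 0, the lottery's EU is 0.47·100^α.
Setting u(34) equal to that: 34^α = 0.47·100^α ⇒ (34/100)^α = 0.47.
α = ln(0.47) / ln(34/100) = -0.755023/-1.078810 ≈ 0.700.

α ≈ 0.700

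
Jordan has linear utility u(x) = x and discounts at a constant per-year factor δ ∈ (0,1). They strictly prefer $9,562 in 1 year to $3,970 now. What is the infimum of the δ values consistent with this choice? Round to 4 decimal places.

The preference means 3970 < δ·9562.
So δ > 3970/9562 = 0.41519.

δ > 0.4152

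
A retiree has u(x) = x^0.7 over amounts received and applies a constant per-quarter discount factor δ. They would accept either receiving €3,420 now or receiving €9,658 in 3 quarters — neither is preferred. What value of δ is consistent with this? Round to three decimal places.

Indifference means u(3420) = δ^3 · u(9658), so δ^3 = u(3420)/u(9658).
Since u(x) = x^0.7, δ^3 = (3420/9658)^0.7 = 0.35411^0.7 = 0.48350.
Taking the cube root: δ = 0.48350^(1/3) ≈ 0.785.

δ ≈ 0.785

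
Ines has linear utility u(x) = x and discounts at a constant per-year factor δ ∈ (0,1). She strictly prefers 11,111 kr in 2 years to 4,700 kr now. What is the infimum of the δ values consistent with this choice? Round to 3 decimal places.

δ > 0.650

The preference means 4700 < δ^2·11111.
Hence δ^2 > 4700/11111 = 0.42300, and x ↦ x^(1/2) is increasing on (0,∞).
δ > (4700/11111)^(1/2) ≈ 0.650.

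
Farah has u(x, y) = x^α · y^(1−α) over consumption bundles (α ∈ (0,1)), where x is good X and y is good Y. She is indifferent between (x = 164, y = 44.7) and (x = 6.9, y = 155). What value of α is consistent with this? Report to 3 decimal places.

α ≈ 0.282

The Cobb–Douglas utilities coincide, so 164^α·44.7^(1−α) = 6.9^α·155^(1−α).
Taking logs: α·ln 164 + (1−α)·ln 44.7 = α·ln 6.9 + (1−α)·ln 155, i.e. α·3.168345 = (1−α)·1.243452.
So α/(1−α) = (1.243452)/(3.168345) = 0.392461, and α = 0.392461/1.392461 ≈ 0.282.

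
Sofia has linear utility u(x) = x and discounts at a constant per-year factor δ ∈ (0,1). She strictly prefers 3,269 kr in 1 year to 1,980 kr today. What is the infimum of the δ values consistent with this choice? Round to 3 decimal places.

Under u(x) = x this choice says 1980 < δ·3269.
Dividing through by 3269 gives δ > 0.60569.

δ > 0.606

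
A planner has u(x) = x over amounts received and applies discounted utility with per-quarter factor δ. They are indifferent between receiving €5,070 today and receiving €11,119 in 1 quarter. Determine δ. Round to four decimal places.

δ ≈ 0.4560

Indifference means u(5070) = δ · u(11119), so δ = u(5070)/u(11119).
With u(x) = x: δ = 5070/11119 = 0.45598.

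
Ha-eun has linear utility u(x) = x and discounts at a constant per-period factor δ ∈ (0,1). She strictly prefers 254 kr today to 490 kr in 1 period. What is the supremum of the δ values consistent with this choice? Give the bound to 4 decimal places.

Comparing present values: 254 > δ·490.
So δ < 254/490 = 0.51837.

δ < 0.5184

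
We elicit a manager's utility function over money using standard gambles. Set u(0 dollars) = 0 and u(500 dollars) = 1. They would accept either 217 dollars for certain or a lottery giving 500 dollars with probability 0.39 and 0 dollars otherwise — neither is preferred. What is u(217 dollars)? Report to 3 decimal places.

0.390

The indifference gives u(217 dollars) = 0.39·u(500 dollars) + 0.61·u(0 dollars) = 0.39·1 + 0.61·0 = 0.39.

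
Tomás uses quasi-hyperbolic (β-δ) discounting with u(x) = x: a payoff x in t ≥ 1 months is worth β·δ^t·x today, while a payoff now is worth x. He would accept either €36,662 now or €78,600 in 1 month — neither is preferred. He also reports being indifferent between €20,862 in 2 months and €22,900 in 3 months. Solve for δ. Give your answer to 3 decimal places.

The second indifference involves only future payoffs, so β cancels: β·δ^2·20862 = β·δ^3·22900, giving δ = 20862/22900 = 0.91100.

δ ≈ 0.911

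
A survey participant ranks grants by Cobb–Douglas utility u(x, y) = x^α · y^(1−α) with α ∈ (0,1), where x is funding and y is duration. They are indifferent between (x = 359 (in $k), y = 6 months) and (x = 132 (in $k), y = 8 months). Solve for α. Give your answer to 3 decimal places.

α ≈ 0.223

The Cobb–Douglas utilities coincide, so 359^α·6^(1−α) = 132^α·8^(1−α).
Taking logs: α·ln 359 + (1−α)·ln 6 = α·ln 132 + (1−α)·ln 8, i.e. α·1.000520 = (1−α)·0.287682.
So α/(1−α) = (0.287682)/(1.000520) = 0.287532, and α = 0.287532/1.287532 ≈ 0.223.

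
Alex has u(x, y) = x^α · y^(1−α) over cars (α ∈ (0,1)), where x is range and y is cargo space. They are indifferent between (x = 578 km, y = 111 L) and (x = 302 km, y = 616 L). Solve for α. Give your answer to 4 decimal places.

α ≈ 0.7253

Indifference: 578^α · 111^(1−α) = 302^α · 616^(1−α).
Rearrange to (578/302)^α = (616/111)^(1−α) and take logs: α·0.6491469 = (1−α)·1.7137168.
With A = 0.6491469 and B = 1.7137168: α·A = (1−α)·B, so α = B/(A+B) = 1.7137168/2.3628637 ≈ 0.7253.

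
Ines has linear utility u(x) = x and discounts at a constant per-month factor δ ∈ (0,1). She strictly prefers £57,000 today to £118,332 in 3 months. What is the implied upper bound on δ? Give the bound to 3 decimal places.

The preference means 57000 > δ^3·118332.
Dividing by 118332: δ^3 < 0.48170. Both sides are positive, so the cube root keeps the direction.
δ < (57000/118332)^(1/3) ≈ 0.784.

δ < 0.784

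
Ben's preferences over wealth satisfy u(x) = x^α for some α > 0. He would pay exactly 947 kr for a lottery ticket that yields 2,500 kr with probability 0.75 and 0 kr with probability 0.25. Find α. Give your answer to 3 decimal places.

EU(lottery) = 0.75·2500^α + 0.25·0 = 0.75·2500^α.
Indifference: 947^α = 0.75·2500^α, so (947/2500)^α = 0.75.
Take logs: α = ln 0.75 / ln(947/2500) ≈ 0.29635.

α ≈ 0.296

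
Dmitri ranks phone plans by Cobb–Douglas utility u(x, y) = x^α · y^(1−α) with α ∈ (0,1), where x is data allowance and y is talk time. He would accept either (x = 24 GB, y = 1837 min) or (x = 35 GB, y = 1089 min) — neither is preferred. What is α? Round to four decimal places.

Set the two utilities equal: 24^α·1837^(1−α) = 35^α·1089^(1−α).
Taking logs: α·ln 24 + (1−α)·ln 1837 = α·ln 35 + (1−α)·ln 1089, i.e. α·-0.3772942 = (1−α)·-0.5228740.
Thus α·(-0.9001682) = -0.5228740, so α = -0.5228740/-0.9001682 ≈ 0.5809.

α ≈ 0.5809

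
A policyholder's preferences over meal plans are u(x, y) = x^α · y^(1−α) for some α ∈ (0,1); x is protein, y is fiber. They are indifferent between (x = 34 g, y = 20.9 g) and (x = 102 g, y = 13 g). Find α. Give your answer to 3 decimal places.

α ≈ 0.302

The Cobb–Douglas utilities coincide, so 34^α·20.9^(1−α) = 102^α·13^(1−α).
Rearrange to (34/102)^α = (13/20.9)^(1−α) and take logs: α·-1.098612 = (1−α)·-0.474800.
Thus α·(-1.573412) = -0.474800, so α = -0.474800/-1.573412 ≈ 0.302.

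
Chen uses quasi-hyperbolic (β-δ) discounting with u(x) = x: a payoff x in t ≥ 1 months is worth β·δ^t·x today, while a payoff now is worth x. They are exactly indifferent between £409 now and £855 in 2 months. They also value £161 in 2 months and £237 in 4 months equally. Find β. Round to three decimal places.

β ≈ 0.704

Both payoffs in the second observation are in the future, so β drops out: δ^2·161 = δ^4·237 ⇒ δ^2 = 161/237 = 0.67932, so δ = 0.82421.
Now use the now-vs-future pair: 409 = β·δ^2·855 gives β = 409/(0.67932·855) ≈ 0.704.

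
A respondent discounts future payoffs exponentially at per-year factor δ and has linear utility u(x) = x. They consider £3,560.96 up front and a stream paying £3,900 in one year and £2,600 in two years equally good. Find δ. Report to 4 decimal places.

δ ≈ 0.6400

Present value of the stream is 3900·δ + 2600·δ². Indifference gives 3900δ + 2600δ² = 3560.96.
Rearranged: 2600δ² + 3900δ − 3560.96 = 0.
δ = (−3900 + √(3900² + 4·2600·3560.96)) / (2·2600) = (−3900 + √52243984.00) / 5200 ≈ 0.6400.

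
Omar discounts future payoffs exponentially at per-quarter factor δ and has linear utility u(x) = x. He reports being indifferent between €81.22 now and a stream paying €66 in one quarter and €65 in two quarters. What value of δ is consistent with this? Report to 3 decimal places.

Equating present values: 81.22 = 66δ + 65δ².
Rearranged: 65δ² + 66δ − 81.22 = 0.
By the quadratic formula (taking the positive root), δ = (−66 + √25473.20) / 130 ≈ 0.720.

δ ≈ 0.720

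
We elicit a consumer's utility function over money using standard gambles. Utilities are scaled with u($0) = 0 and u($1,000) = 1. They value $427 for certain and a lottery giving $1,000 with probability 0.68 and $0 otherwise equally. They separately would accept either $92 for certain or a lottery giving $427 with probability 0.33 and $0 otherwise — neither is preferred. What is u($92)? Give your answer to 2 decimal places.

From the first indifference, u($427) = 0.68·u($1,000) + 0.32·u($0) = 0.68·1 + 0.32·0 = 0.68.
Then u($92) = 0.33·u($427) + 0.67·u($0) = 0.33·0.68 + 0.67·0.00 = 0.2244.

0.22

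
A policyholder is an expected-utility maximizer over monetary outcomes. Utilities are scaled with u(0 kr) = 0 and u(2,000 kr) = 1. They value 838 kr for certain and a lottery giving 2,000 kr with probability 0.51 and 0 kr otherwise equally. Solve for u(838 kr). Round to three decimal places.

By the standard-gamble method, u(838 kr) is just the indifference probability on the best outcome: 0.51.

0.510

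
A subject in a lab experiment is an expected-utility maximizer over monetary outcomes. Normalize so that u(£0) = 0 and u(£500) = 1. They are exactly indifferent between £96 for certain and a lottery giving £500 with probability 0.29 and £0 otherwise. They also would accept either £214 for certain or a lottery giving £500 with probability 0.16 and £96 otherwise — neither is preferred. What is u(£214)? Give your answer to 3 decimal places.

From the first indifference, u(£96) = 0.29·u(£500) + 0.71·u(£0) = 0.29·1 + 0.71·0 = 0.29.
Then u(£214) = 0.16·u(£500) + 0.84·u(£96) = 0.16·1.00 + 0.84·0.29 = 0.4036.

0.404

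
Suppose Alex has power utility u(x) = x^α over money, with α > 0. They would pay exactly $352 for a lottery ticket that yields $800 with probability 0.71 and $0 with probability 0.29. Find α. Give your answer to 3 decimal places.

Since u(0) = 0, the lottery's EU is 0.71·800^α.
Equating: 352^α = 0.71·800^α, i.e. 0.4400^α = 0.71.
Take logs: α = ln 0.71 / ln(352/800) ≈ 0.41717.

α ≈ 0.417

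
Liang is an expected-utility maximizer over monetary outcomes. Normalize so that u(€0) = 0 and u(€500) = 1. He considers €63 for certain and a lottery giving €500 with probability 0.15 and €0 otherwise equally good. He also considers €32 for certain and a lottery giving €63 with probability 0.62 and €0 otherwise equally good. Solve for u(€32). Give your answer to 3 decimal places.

From the first indifference, u(€63) = 0.15·u(€500) + 0.85·u(€0) = 0.15·1 + 0.85·0 = 0.15.
Then u(€32) = 0.62·u(€63) + 0.38·u(€0) = 0.62·0.15 + 0.38·0.00 = 0.0930.

0.093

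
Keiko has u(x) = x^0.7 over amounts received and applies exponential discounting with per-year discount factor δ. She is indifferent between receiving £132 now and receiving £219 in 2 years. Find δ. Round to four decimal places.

Equating discounted utilities: u(132) = δ^2·u(219) ⇒ δ^2 = u(132)/u(219).
With u(x) = x^0.7: δ^2 = 132^0.7/219^0.7 = (132/219)^0.7 = 0.70160.
Hence δ = (0.70160)^(1/2) = 0.837617.

δ ≈ 0.8376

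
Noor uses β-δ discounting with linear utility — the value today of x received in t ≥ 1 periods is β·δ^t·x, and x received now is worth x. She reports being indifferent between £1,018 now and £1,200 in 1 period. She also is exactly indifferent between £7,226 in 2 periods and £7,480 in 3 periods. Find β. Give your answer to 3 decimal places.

β ≈ 0.878

Both payoffs in the second observation are in the future, so β drops out: δ^2·7226 = δ^3·7480 ⇒ δ = 7226/7480 = 0.96604.
Substituting δ into 1018 = β·δ·1200: β = 1018/(1159.251) ≈ 0.878.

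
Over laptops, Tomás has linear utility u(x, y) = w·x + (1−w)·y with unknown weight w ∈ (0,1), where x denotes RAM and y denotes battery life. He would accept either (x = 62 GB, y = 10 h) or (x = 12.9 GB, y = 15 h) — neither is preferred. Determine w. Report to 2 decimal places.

w = 0.09

Indifference: w·62 + (1−w)·10 = w·12.9 + (1−w)·15.
Collecting terms: w·49.1 = (1−w)·5.
The marginal rate of substitution is 5/49.1, so w = 5/(49.1+5) = 0.09.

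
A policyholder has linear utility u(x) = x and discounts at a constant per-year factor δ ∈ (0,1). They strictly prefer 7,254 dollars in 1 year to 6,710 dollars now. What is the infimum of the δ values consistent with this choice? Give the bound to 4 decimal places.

δ > 0.9250

Under u(x) = x this choice says 6710 < δ·7254.
Dividing through by 7254 gives δ > 0.92501.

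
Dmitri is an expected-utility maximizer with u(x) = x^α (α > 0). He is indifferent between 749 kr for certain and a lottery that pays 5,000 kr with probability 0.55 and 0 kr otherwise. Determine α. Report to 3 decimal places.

Since u(0) = 0, the lottery's EU is 0.55·5000^α.
Indifference: 749^α = 0.55·5000^α, so (749/5000)^α = 0.55.
α = ln(0.55) / ln(749/5000) = -0.597837/-1.898454 ≈ 0.315.

α ≈ 0.315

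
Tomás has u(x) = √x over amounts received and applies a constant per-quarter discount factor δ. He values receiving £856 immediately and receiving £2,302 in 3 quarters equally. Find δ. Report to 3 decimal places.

Indifference means u(856) = δ^3 · u(2302), so δ^3 = u(856)/u(2302).
With u(x) = √x: δ^3 = √856/√2302 = √(856/2302) = 0.60980.
Taking the cube root: δ = 0.60980^(1/3) ≈ 0.848.

δ ≈ 0.848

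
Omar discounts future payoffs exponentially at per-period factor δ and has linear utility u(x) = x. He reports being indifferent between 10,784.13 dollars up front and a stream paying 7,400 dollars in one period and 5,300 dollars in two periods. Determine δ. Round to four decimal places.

δ ≈ 0.8900

The stream is worth 7400δ + 5300δ² today, so 7400δ + 5300δ² = 10784.13.
That is, 5300δ² + 7400δ − 10784.13 = 0, a quadratic in δ.
δ = (−7400 + √(7400² + 4·5300·10784.13)) / (2·5300) = (−7400 + √283383556.00) / 10600 ≈ 0.8900.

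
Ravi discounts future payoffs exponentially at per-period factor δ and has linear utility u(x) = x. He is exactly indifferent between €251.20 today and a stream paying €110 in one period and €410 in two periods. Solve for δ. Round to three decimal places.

Present value of the stream is 110·δ + 410·δ². Indifference gives 110δ + 410δ² = 251.20.
So 410δ² + 110δ − 251.20 = 0.
δ = (−110 + √(110² + 4·410·251.20)) / (2·410) = (−110 + √424068.00) / 820 ≈ 0.660.

δ ≈ 0.660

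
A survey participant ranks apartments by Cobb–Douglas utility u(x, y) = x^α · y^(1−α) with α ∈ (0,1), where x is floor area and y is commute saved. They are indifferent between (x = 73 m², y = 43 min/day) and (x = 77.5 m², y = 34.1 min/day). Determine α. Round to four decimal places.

The Cobb–Douglas utilities coincide, so 73^α·43^(1−α) = 77.5^α·34.1^(1−α).
Rearrange to (73/77.5)^α = (34.1/43)^(1−α) and take logs: α·-0.0598185 = (1−α)·-0.2319027.
Thus α·(-0.2917212) = -0.2319027, so α = -0.2319027/-0.2917212 ≈ 0.7949.

α ≈ 0.7949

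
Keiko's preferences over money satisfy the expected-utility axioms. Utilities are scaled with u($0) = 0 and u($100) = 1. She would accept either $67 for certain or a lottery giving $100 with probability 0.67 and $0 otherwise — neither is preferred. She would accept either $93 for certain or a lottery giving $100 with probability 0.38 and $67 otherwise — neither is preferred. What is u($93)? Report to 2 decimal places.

From the first indifference, u($67) = 0.67·u($100) + 0.33·u($0) = 0.67·1 + 0.33·0 = 0.67.
Then u($93) = 0.38·u($100) + 0.62·u($67) = 0.38·1.00 + 0.62·0.67 = 0.7954.

0.80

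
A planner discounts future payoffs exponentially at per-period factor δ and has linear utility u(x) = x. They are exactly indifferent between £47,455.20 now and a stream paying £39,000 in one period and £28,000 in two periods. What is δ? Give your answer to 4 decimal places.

δ ≈ 0.7800

Equating present values: 47455.20 = 39000δ + 28000δ².
So 28000δ² + 39000δ − 47455.20 = 0.
δ = (−39000 + √(39000² + 4·28000·47455.20)) / (2·28000) = (−39000 + √6835982400.00) / 56000 ≈ 0.7800.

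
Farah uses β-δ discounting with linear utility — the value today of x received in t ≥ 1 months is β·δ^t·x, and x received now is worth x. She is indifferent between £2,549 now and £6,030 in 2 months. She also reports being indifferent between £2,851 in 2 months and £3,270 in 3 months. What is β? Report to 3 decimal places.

From the later pair, β·δ^2·2851 = β·δ^3·3270; dividing through, δ = 2851/3270 = 0.87187.
The first indifference: 2549 = β·δ^2·6030, so β = 2549/(δ^2·6030) = 2549/(0.76015·6030) ≈ 0.556.

β ≈ 0.556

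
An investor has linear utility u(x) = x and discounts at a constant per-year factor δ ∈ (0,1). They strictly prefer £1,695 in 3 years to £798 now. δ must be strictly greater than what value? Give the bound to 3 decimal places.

δ > 0.778

Under u(x) = x this choice says 798 < δ^3·1695.
So δ^3 > 798/1695 = 0.47080; taking the cube root of both positive sides preserves the inequality.
δ > (798/1695)^(1/3) ≈ 0.778.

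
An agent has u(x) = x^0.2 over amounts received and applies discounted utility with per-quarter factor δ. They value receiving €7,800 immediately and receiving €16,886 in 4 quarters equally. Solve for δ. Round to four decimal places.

Equating discounted utilities: u(7800) = δ^4·u(16886) ⇒ δ^4 = u(7800)/u(16886).
Since u(x) = x^0.2, δ^4 = (7800/16886)^0.2 = 0.46192^0.2 = 0.85687.
So δ = 0.85687^(1/4) ≈ 0.9621.

δ ≈ 0.9621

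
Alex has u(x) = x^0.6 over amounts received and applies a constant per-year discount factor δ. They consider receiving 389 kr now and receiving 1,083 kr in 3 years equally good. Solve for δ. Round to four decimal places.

Indifference means u(389) = δ^3 · u(1083), so δ^3 = u(389)/u(1083).
Since u(x) = x^0.6, δ^3 = (389/1083)^0.6 = 0.35919^0.6 = 0.54099.
Hence δ = (0.54099)^(1/3) = 0.814825.

δ ≈ 0.8148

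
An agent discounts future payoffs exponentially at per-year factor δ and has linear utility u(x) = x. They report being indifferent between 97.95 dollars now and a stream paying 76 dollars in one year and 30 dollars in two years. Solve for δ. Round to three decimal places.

The stream is worth 76δ + 30δ² today, so 76δ + 30δ² = 97.95.
Rearranged: 30δ² + 76δ − 97.95 = 0.
The positive root is δ = [−76 + √(76² + 4·30·97.95)] / (2·30) = (−76 + 132.401)/60 ≈ 0.940.

δ ≈ 0.940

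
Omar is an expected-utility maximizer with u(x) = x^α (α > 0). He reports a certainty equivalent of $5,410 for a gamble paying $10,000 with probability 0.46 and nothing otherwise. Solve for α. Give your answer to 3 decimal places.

α ≈ 1.264

Since u(0) = 0, the lottery's EU is 0.46·10000^α.
Indifference: 5410^α = 0.46·10000^α, so (5410/10000)^α = 0.46.
α = ln(0.46) / ln(5410/10000) = -0.776529/-0.614336 ≈ 1.264.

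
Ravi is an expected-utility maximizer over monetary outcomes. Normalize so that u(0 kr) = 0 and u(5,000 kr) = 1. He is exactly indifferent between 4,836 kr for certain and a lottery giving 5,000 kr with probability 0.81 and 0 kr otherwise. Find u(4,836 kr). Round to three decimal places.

The indifference gives u(4,836 kr) = 0.81·u(5,000 kr) + 0.19·u(0 kr) = 0.81·1 + 0.19·0 = 0.81.

0.810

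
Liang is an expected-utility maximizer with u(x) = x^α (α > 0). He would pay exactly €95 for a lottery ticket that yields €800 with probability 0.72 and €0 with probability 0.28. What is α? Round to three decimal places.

α ≈ 0.154

The lottery's expected utility is 0.72·u(800) + 0.28·u(0) = 0.72·800^α (since u(0) = 0 for α > 0).
Setting u(95) equal to that: 95^α = 0.72·800^α ⇒ (95/800)^α = 0.72.
Take logs: α = ln 0.72 / ln(95/800) ≈ 0.15417.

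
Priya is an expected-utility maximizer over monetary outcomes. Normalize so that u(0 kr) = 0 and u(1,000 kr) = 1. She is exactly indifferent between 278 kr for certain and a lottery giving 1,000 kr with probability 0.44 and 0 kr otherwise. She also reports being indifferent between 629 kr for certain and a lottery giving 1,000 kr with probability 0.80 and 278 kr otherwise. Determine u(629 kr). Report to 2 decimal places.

0.89

The first gamble pins u(278 kr): it must equal 0.44·1 + 0.56·0 = 0.44.
The second indifference gives u(629 kr) = 0.80·u(1,000 kr) + 0.20·u(278 kr) = 0.80·1.00 + 0.20·0.44 = 0.8880.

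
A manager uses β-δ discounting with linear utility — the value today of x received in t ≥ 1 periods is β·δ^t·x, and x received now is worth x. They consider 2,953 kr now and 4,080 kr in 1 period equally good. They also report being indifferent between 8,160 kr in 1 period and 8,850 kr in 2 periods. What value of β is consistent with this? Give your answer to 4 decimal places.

β ≈ 0.7850

From the later pair, β·δ^1·8160 = β·δ^2·8850; dividing through, δ = 8160/8850 = 0.92203.
Now use the now-vs-future pair: 2953 = β·δ·4080 gives β = 2953/(0.92203·4080) ≈ 0.7850.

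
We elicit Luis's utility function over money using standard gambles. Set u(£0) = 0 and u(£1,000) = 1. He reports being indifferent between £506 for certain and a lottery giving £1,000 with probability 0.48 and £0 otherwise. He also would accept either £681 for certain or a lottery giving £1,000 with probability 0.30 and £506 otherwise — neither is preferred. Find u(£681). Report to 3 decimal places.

0.636

From the first indifference, u(£506) = 0.48·u(£1,000) + 0.52·u(£0) = 0.48·1 + 0.52·0 = 0.48.
The second indifference gives u(£681) = 0.30·u(£1,000) + 0.70·u(£506) = 0.30·1.00 + 0.70·0.48 = 0.6360.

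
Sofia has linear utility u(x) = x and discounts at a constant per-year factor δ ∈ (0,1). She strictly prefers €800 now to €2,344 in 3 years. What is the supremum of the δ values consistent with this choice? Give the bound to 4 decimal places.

δ < 0.6988

Comparing present values: 800 > δ^3·2344.
Dividing by 2344: δ^3 < 0.34130. Both sides are positive, so the cube root keeps the direction.
δ < (800/2344)^(1/3) ≈ 0.6988.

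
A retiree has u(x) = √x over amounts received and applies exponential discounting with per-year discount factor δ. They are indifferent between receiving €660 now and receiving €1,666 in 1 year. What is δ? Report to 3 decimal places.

The payoff in 1 year is discounted by δ, so u(660) = δ·u(1666) and δ = u(660)/u(1666).
With u(x) = √x: δ = √660/√1666 = √(660/1666) = 0.62941.

δ ≈ 0.629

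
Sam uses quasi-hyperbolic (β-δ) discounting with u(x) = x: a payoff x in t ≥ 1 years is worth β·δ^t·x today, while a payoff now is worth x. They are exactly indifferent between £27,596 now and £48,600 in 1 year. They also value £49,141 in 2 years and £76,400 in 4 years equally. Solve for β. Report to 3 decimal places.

The second indifference involves only future payoffs, so β cancels: β·δ^2·49141 = β·δ^4·76400, giving δ^2 = 49141/76400 = 0.64321, so δ = 0.80200.
The first indifference: 27596 = β·δ·48600, so β = 27596/(δ·48600) = 27596/(0.80200·48600) ≈ 0.708.

β ≈ 0.708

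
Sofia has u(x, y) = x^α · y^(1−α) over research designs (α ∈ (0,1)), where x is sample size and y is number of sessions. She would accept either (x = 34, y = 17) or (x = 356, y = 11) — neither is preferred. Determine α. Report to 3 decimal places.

α ≈ 0.156

Set the two utilities equal: 34^α·17^(1−α) = 356^α·11^(1−α).
(34/356)^α = (11/17)^(1−α); take logs: α·ln(34/356) = (1−α)·ln(11/17), i.e. α·-2.348570 = (1−α)·-0.435318.
Thus α·(-2.783888) = -0.435318, so α = -0.435318/-2.783888 ≈ 0.156.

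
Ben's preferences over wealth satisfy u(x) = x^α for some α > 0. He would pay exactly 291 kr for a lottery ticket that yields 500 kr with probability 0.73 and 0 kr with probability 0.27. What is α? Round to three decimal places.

Since u(0) = 0, the lottery's EU is 0.73·500^α.
Equating: 291^α = 0.73·500^α, i.e. 0.5820^α = 0.73.
α = ln(0.73) / ln(291/500) = -0.314711/-0.541285 ≈ 0.581.

α ≈ 0.581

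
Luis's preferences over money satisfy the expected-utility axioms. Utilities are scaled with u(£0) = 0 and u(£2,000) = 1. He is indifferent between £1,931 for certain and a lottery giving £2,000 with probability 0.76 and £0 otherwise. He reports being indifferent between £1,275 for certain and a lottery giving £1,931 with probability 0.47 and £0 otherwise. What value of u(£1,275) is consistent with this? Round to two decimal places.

The first gamble pins u(£1,931): it must equal 0.76·1 + 0.24·0 = 0.76.
Then u(£1,275) = 0.47·u(£1,931) + 0.53·u(£0) = 0.47·0.76 + 0.53·0.00 = 0.3572.

0.36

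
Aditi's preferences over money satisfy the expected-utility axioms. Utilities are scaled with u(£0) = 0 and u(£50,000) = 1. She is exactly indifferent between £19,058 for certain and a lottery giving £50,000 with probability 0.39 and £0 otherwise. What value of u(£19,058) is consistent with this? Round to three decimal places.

u(£19,058) equals the lottery's expected utility: 0.39·1 + 0.61·0 = 0.39.

0.390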